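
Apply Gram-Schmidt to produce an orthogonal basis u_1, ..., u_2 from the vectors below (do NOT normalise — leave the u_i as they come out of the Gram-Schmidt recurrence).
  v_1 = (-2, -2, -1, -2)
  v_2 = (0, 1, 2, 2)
Orthogonal basis:
  u_1 = (-2, -2, -1, -2)
  u_2 = (-16/13, -3/13, 18/13, 10/13)

Apply the Gram-Schmidt recurrence
  u_1 = v_1
  u_i = v_i − Σ_{j<i} ((v_i · u_j) / (u_j · u_j)) · u_j.

Step by step this gives:
  u_1 = (-2, -2, -1, -2)
  u_2 = (-16/13, -3/13, 18/13, 10/13)

Orthogonality check:
  u_2 · u_1 = 0 (should be 0)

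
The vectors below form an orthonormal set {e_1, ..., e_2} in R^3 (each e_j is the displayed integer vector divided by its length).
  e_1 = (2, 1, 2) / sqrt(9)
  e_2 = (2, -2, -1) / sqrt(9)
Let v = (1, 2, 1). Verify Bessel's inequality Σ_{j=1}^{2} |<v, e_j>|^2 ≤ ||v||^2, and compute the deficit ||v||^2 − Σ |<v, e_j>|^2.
Σ |<v, e_j>|^2 = 5; ||v||^2 = 6; deficit = 1

Write each e_j = u_j / sqrt(<u_j, u_j>) where u_j is the displayed integer vector. Then <v, e_j> = <v, u_j> / sqrt(<u_j, u_j>), so |<v, e_j>|^2 = <v, u_j>^2 / <u_j, u_j>.
Coefficients: <v, e_1> = 6/sqrt(9), <v, e_2> = -3/sqrt(9).
Square and sum: Σ |<v, e_j>|^2 = 5.
Compute ||v||^2 = v·v = 6.
Deficit = 6 − 5 = 1 ≥ 0, confirming Bessel's inequality. (The deficit equals ||v − Σ <v,e_j> e_j||^2, the squared distance from v to span{e_j}.)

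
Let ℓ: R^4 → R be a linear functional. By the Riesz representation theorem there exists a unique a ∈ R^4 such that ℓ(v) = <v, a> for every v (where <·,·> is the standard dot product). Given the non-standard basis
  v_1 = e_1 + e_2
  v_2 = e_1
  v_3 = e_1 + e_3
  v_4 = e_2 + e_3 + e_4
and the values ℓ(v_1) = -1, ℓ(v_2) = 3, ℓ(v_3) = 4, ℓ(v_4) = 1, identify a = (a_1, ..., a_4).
a = (3, -4, 1, 4)

Write a = (a_1, ..., a_4) in the standard basis. For each basis vector v_i, ℓ(v_i) = <v_i, a> is a linear equation in the a_j's. Collect the n equations into a matrix system V a = ℓ, where row i of V is v_i (expressed in the standard basis). Since V is invertible (lower-triangular with 1s on the diagonal, up to permutation), solve by back-substitution:
  V =
[[1, 1, 0, 0],
 [1, 0, 0, 0],
 [1, 0, 1, 0],
 [0, 1, 1, 1]]
  V a = (-1, 3, 4, 1)
Solving gives a = (3, -4, 1, 4).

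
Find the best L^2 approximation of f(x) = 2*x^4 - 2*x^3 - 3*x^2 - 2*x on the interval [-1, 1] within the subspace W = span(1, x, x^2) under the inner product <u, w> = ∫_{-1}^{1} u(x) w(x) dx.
g(x) = -9*x^2/7 - 16*x/5 - 6/35

The best approximation g ∈ W is the orthogonal projection of f onto W. Writing g = a_0 + a_1 x + a_2 x^2, the coefficients solve the normal equations G · a = b where
  G_{ij} = <φ_i, φ_j> and b_i = <f, φ_i>, with φ_0 = 1, φ_1 = x, φ_2 = x^2.
G =
  [2, 0, 2/3]
  [0, 2/3, 0]
  [2/3, 0, 2/5],
b = (-6/5, -32/15, -22/35).
Solving gives a_0 = -6/35, a_1 = -16/5, a_2 = -9/7, so
  g(x) = -9*x^2/7 - 16*x/5 - 6/35.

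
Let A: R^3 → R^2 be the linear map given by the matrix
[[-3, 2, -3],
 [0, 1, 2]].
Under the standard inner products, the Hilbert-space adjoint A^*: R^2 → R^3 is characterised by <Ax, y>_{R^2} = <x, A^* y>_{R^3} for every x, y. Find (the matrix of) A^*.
A^* = A^T =
[[-3, 0],
 [2, 1],
 [-3, 2]]

For real matrices with standard dot products, the defining identity <Ax, y> = <x, A^* y> gives (Ax)^T y = x^T (A^*) y, i.e. x^T A^T y = x^T (A^*) y. Since this holds for all x, y, we must have A^* = A^T. Therefore
A^* =
[[-3, 0],
 [2, 1],
 [-3, 2]].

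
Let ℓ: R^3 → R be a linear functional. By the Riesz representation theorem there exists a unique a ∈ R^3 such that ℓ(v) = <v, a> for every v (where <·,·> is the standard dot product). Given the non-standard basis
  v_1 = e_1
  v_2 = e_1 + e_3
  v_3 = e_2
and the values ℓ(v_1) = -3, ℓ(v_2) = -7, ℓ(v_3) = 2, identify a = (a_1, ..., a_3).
a = (-3, 2, -4)

Write a = (a_1, ..., a_3) in the standard basis. For each basis vector v_i, ℓ(v_i) = <v_i, a> is a linear equation in the a_j's. Collect the n equations into a matrix system V a = ℓ, where row i of V is v_i (expressed in the standard basis). Since V is invertible (lower-triangular with 1s on the diagonal, up to permutation), solve by back-substitution:
  V =
[[1, 0, 0],
 [1, 0, 1],
 [0, 1, 0]]
  V a = (-3, -7, 2)
Solving gives a = (-3, 2, -4).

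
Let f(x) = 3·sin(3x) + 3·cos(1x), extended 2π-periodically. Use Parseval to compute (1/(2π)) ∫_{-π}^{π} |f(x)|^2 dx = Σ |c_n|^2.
Σ |c_n|^2 = 9

Expand |f|^2 and use orthogonality of {sin(nx), cos(mx)} on [-π, π]:
  ∫_{-π}^{π} sin(nx)^2 dx = π, ∫ cos(mx)^2 dx = π, and cross terms integrate to 0.
So ∫_{-π}^{π} f(x)^2 dx = 3^2 · π + 3^2 · π = (9 + 9)π.
Divide by 2π: (9 + 9)/2 = 9.
By Parseval, this equals Σ |c_n|^2.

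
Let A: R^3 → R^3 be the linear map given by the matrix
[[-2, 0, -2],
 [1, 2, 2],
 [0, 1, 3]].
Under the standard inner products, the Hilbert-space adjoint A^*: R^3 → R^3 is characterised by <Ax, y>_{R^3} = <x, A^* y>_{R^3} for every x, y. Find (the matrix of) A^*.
A^* = A^T =
[[-2, 1, 0],
 [0, 2, 1],
 [-2, 2, 3]]

For real matrices with standard dot products, the defining identity <Ax, y> = <x, A^* y> gives (Ax)^T y = x^T (A^*) y, i.e. x^T A^T y = x^T (A^*) y. Since this holds for all x, y, we must have A^* = A^T. Therefore
A^* =
[[-2, 1, 0],
 [0, 2, 1],
 [-2, 2, 3]].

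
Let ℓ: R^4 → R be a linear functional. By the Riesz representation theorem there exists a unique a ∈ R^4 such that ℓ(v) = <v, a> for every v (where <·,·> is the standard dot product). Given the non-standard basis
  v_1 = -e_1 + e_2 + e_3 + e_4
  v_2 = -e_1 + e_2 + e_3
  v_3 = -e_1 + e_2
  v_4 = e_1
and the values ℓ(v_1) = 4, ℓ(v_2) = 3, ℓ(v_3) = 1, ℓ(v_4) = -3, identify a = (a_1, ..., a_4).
a = (-3, -2, 2, 1)

Write a = (a_1, ..., a_4) in the standard basis. For each basis vector v_i, ℓ(v_i) = <v_i, a> is a linear equation in the a_j's. Collect the n equations into a matrix system V a = ℓ, where row i of V is v_i (expressed in the standard basis). Since V is invertible (lower-triangular with 1s on the diagonal, up to permutation), solve by back-substitution:
  V =
[[-1, 1, 1, 1],
 [-1, 1, 1, 0],
 [-1, 1, 0, 0],
 [1, 0, 0, 0]]
  V a = (4, 3, 1, -3)
Solving gives a = (-3, -2, 2, 1).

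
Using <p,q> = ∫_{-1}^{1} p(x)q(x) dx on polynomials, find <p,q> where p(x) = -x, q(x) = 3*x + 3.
<p,q> = -2

Expand the product: p(x)·q(x) = -3*x^2 - 3*x.
∫_{-1}^{1} of each monomial x^k gives [2/(k+1) if k even, 0 if k odd]. Integrating term-by-term (or equivalently evaluating the antiderivative F(x) = -x^3 - 3*x^2/2 at the endpoints):
  F(1) − F(−1) = -5/2 − (-1/2) = -2.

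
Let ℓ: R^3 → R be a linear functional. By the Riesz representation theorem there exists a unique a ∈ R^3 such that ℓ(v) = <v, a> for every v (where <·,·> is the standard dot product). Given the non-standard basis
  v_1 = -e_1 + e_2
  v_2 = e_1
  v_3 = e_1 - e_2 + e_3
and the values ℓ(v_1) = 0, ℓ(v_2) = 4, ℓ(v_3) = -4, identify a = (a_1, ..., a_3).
a = (4, 4, -4)

Write a = (a_1, ..., a_3) in the standard basis. For each basis vector v_i, ℓ(v_i) = <v_i, a> is a linear equation in the a_j's. Collect the n equations into a matrix system V a = ℓ, where row i of V is v_i (expressed in the standard basis). Since V is invertible (lower-triangular with 1s on the diagonal, up to permutation), solve by back-substitution:
  V =
[[-1, 1, 0],
 [1, 0, 0],
 [1, -1, 1]]
  V a = (0, 4, -4)
Solving gives a = (4, 4, -4).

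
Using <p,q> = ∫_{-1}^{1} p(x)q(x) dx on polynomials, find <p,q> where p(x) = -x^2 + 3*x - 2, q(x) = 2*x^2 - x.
<p,q> = -82/15

Expand the product: p(x)·q(x) = -2*x^4 + 7*x^3 - 7*x^2 + 2*x.
∫_{-1}^{1} of each monomial x^k gives [2/(k+1) if k even, 0 if k odd]. Integrating term-by-term (or equivalently evaluating the antiderivative F(x) = -2*x^5/5 + 7*x^4/4 - 7*x^3/3 + x^2 at the endpoints):
  F(1) − F(−1) = 1/60 − (329/60) = -82/15.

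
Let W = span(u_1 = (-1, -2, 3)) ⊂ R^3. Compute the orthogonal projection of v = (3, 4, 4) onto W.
proj_W(v) = (-1/14, -1/7, 3/14)

Set up U = [u_1 | ... | u_1] ∈ R^(3×1). The projector onto W = col(U) is P = U (U^T U)^(-1) U^T.
Compute U^T U =
  [14],
and U^T v = (1).
Solve U^T U · c = U^T v for the coefficients: c = (1/14). The projection is proj_W(v) = U c.
Check: (v - proj_W(v)) · u_1 = 0  (should be 0).
Result: proj_W(v) = (-1/14, -1/7, 3/14).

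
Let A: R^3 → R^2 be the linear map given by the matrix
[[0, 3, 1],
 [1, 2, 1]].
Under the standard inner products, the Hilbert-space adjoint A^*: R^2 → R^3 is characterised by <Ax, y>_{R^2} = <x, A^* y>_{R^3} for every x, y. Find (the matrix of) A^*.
A^* = A^T =
[[0, 1],
 [3, 2],
 [1, 1]]

For real matrices with standard dot products, the defining identity <Ax, y> = <x, A^* y> gives (Ax)^T y = x^T (A^*) y, i.e. x^T A^T y = x^T (A^*) y. Since this holds for all x, y, we must have A^* = A^T. Therefore
A^* =
[[0, 1],
 [3, 2],
 [1, 1]].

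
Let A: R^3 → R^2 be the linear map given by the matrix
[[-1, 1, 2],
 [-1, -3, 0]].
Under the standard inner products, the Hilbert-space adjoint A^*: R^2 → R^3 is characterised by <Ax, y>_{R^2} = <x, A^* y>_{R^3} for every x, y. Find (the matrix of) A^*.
A^* = A^T =
[[-1, -1],
 [1, -3],
 [2, 0]]

For real matrices with standard dot products, the defining identity <Ax, y> = <x, A^* y> gives (Ax)^T y = x^T (A^*) y, i.e. x^T A^T y = x^T (A^*) y. Since this holds for all x, y, we must have A^* = A^T. Therefore
A^* =
[[-1, -1],
 [1, -3],
 [2, 0]].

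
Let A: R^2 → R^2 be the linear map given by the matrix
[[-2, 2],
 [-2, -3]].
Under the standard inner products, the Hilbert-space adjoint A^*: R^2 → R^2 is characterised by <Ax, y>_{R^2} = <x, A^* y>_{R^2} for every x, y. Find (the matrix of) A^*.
A^* = A^T =
[[-2, -2],
 [2, -3]]

For real matrices with standard dot products, the defining identity <Ax, y> = <x, A^* y> gives (Ax)^T y = x^T (A^*) y, i.e. x^T A^T y = x^T (A^*) y. Since this holds for all x, y, we must have A^* = A^T. Therefore
A^* =
[[-2, -2],
 [2, -3]].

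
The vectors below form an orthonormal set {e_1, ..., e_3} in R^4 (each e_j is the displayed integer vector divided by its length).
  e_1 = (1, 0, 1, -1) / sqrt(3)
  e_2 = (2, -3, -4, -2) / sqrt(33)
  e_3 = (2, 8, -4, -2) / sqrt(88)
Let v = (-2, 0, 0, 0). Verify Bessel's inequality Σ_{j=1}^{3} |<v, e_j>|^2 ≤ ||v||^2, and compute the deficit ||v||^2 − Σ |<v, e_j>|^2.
Σ |<v, e_j>|^2 = 2; ||v||^2 = 4; deficit = 2

Write each e_j = u_j / sqrt(<u_j, u_j>) where u_j is the displayed integer vector. Then <v, e_j> = <v, u_j> / sqrt(<u_j, u_j>), so |<v, e_j>|^2 = <v, u_j>^2 / <u_j, u_j>.
Coefficients: <v, e_1> = -2/sqrt(3), <v, e_2> = -4/sqrt(33), <v, e_3> = -4/sqrt(88).
Square and sum: Σ |<v, e_j>|^2 = 2.
Compute ||v||^2 = v·v = 4.
Deficit = 4 − 2 = 2 ≥ 0, confirming Bessel's inequality. (The deficit equals ||v − Σ <v,e_j> e_j||^2, the squared distance from v to span{e_j}.)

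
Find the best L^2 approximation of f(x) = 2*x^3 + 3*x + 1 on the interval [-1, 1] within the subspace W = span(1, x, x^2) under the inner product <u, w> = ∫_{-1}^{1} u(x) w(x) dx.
g(x) = 21*x/5 + 1

The best approximation g ∈ W is the orthogonal projection of f onto W. Writing g = a_0 + a_1 x + a_2 x^2, the coefficients solve the normal equations G · a = b where
  G_{ij} = <φ_i, φ_j> and b_i = <f, φ_i>, with φ_0 = 1, φ_1 = x, φ_2 = x^2.
G =
  [2, 0, 2/3]
  [0, 2/3, 0]
  [2/3, 0, 2/5],
b = (2, 14/5, 2/3).
Solving gives a_0 = 1, a_1 = 21/5, a_2 = 0, so
  g(x) = 21*x/5 + 1.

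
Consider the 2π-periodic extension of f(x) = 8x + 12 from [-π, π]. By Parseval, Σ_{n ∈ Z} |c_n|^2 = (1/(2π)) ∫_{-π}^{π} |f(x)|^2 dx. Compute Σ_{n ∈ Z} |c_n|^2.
Σ |c_n|^2 = 64π^2/3 + 144

Expand and integrate term by term over [-π, π]:
  ∫ (8x)^2 dx = 64·(2π^3/3); ∫ 2·8·(12)·x dx = 0 (odd integrand); ∫ 12^2 dx = 144·2π.
So (1/(2π)) ∫_{-π}^{π} (8x + 12)^2 dx = 64π^2/3 + 144 = 64π^2/3 + 144.
Parseval ⇒ Σ |c_n|^2 = 64π^2/3 + 144.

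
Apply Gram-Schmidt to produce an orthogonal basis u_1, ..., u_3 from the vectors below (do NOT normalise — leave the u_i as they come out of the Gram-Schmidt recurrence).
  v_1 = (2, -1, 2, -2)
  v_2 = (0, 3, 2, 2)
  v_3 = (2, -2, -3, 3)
Orthogonal basis:
  u_1 = (2, -1, 2, -2)
  u_2 = (6/13, 36/13, 32/13, 20/13)
  u_3 = (166/53, -64/53, -51/53, 147/53)

Apply the Gram-Schmidt recurrence
  u_1 = v_1
  u_i = v_i − Σ_{j<i} ((v_i · u_j) / (u_j · u_j)) · u_j.

Step by step this gives:
  u_1 = (2, -1, 2, -2)
  u_2 = (6/13, 36/13, 32/13, 20/13)
  u_3 = (166/53, -64/53, -51/53, 147/53)

Orthogonality check:
  u_2 · u_1 = 0 (should be 0)
  u_3 · u_1 = 0 (should be 0)
  u_3 · u_2 = 0 (should be 0)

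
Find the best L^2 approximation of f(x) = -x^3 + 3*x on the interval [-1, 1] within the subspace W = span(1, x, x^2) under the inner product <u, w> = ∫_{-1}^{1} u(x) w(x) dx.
g(x) = 12*x/5

The best approximation g ∈ W is the orthogonal projection of f onto W. Writing g = a_0 + a_1 x + a_2 x^2, the coefficients solve the normal equations G · a = b where
  G_{ij} = <φ_i, φ_j> and b_i = <f, φ_i>, with φ_0 = 1, φ_1 = x, φ_2 = x^2.
G =
  [2, 0, 2/3]
  [0, 2/3, 0]
  [2/3, 0, 2/5],
b = (0, 8/5, 0).
Solving gives a_0 = 0, a_1 = 12/5, a_2 = 0, so
  g(x) = 12*x/5.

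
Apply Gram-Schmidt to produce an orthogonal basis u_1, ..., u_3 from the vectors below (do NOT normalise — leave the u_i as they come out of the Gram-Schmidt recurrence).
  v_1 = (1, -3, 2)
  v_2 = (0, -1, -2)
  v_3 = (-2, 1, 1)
Orthogonal basis:
  u_1 = (1, -3, 2)
  u_2 = (1/14, -17/14, -13/7)
  u_3 = (-40/23, -10/23, 5/23)

Apply the Gram-Schmidt recurrence
  u_1 = v_1
  u_i = v_i − Σ_{j<i} ((v_i · u_j) / (u_j · u_j)) · u_j.

Step by step this gives:
  u_1 = (1, -3, 2)
  u_2 = (1/14, -17/14, -13/7)
  u_3 = (-40/23, -10/23, 5/23)

Orthogonality check:
  u_2 · u_1 = 0 (should be 0)
  u_3 · u_1 = 0 (should be 0)
  u_3 · u_2 = 0 (should be 0)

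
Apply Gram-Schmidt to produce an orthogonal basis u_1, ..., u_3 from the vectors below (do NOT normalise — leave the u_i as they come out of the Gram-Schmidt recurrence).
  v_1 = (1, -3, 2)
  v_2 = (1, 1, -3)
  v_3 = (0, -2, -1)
Orthogonal basis:
  u_1 = (1, -3, 2)
  u_2 = (11/7, -5/7, -13/7)
  u_3 = (-49/45, -7/9, -28/45)

Apply the Gram-Schmidt recurrence
  u_1 = v_1
  u_i = v_i − Σ_{j<i} ((v_i · u_j) / (u_j · u_j)) · u_j.

Step by step this gives:
  u_1 = (1, -3, 2)
  u_2 = (11/7, -5/7, -13/7)
  u_3 = (-49/45, -7/9, -28/45)

Orthogonality check:
  u_2 · u_1 = 0 (should be 0)
  u_3 · u_1 = 0 (should be 0)
  u_3 · u_2 = 0 (should be 0)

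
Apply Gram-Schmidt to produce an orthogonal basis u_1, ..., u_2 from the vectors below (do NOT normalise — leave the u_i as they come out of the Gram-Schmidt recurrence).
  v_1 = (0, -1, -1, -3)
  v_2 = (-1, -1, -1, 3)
Orthogonal basis:
  u_1 = (0, -1, -1, -3)
  u_2 = (-1, -18/11, -18/11, 12/11)

Apply the Gram-Schmidt recurrence
  u_1 = v_1
  u_i = v_i − Σ_{j<i} ((v_i · u_j) / (u_j · u_j)) · u_j.

Step by step this gives:
  u_1 = (0, -1, -1, -3)
  u_2 = (-1, -18/11, -18/11, 12/11)

Orthogonality check:
  u_2 · u_1 = 0 (should be 0)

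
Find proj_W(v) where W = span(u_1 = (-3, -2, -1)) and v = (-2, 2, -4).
proj_W(v) = (-9/7, -6/7, -3/7)

Set up U = [u_1 | ... | u_1] ∈ R^(3×1). The projector onto W = col(U) is P = U (U^T U)^(-1) U^T.
Compute U^T U =
  [14],
and U^T v = (6).
Solve U^T U · c = U^T v for the coefficients: c = (3/7). The projection is proj_W(v) = U c.
Check: (v - proj_W(v)) · u_1 = 0  (should be 0).
Result: proj_W(v) = (-9/7, -6/7, -3/7).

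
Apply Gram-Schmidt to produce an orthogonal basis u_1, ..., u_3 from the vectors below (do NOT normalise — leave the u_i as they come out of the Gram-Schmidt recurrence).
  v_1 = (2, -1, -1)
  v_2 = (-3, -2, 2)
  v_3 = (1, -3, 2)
Orthogonal basis:
  u_1 = (2, -1, -1)
  u_2 = (-1, -3, 1)
  u_3 = (10/11, 5/22, 35/22)

Apply the Gram-Schmidt recurrence
  u_1 = v_1
  u_i = v_i − Σ_{j<i} ((v_i · u_j) / (u_j · u_j)) · u_j.

Step by step this gives:
  u_1 = (2, -1, -1)
  u_2 = (-1, -3, 1)
  u_3 = (10/11, 5/22, 35/22)

Orthogonality check:
  u_2 · u_1 = 0 (should be 0)
  u_3 · u_1 = 0 (should be 0)
  u_3 · u_2 = 0 (should be 0)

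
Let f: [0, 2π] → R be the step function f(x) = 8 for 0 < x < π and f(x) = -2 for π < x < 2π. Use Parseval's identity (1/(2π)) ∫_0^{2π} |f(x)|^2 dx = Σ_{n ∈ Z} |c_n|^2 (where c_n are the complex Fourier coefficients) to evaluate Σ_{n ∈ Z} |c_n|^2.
Σ |c_n|^2 = 34

Parseval equates the L^2 energy of f (normalised by 1/(2π)) with the ℓ^2 sum of its Fourier coefficients: (1/(2π)) ∫_0^{2π} |f|^2 = Σ |c_n|^2.
Compute the left side: (1/(2π)) [∫_0^π 8^2 dx + ∫_π^{2π} (-2)^2 dx] = (1/(2π)) · (64π + 4π) = (64 + 4)/2 = 34.
So Σ_{n ∈ Z} |c_n|^2 = 34.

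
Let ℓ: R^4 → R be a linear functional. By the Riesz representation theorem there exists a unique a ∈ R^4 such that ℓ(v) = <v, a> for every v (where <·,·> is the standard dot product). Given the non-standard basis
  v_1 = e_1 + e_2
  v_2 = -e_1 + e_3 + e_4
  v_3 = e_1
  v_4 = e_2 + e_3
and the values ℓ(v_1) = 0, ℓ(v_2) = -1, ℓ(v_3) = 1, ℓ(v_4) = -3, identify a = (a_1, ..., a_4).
a = (1, -1, -2, 2)

Write a = (a_1, ..., a_4) in the standard basis. For each basis vector v_i, ℓ(v_i) = <v_i, a> is a linear equation in the a_j's. Collect the n equations into a matrix system V a = ℓ, where row i of V is v_i (expressed in the standard basis). Since V is invertible (lower-triangular with 1s on the diagonal, up to permutation), solve by back-substitution:
  V =
[[1, 1, 0, 0],
 [-1, 0, 1, 1],
 [1, 0, 0, 0],
 [0, 1, 1, 0]]
  V a = (0, -1, 1, -3)
Solving gives a = (1, -1, -2, 2).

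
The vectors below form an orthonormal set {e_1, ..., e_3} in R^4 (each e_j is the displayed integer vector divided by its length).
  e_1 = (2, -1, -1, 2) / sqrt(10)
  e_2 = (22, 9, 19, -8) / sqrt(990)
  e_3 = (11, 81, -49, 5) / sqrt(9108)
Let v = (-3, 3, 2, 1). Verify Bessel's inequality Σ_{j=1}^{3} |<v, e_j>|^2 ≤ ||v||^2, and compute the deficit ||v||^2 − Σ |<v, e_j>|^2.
Σ |<v, e_j>|^2 = 891/92; ||v||^2 = 23; deficit = 1225/92

Write each e_j = u_j / sqrt(<u_j, u_j>) where u_j is the displayed integer vector. Then <v, e_j> = <v, u_j> / sqrt(<u_j, u_j>), so |<v, e_j>|^2 = <v, u_j>^2 / <u_j, u_j>.
Coefficients: <v, e_1> = -9/sqrt(10), <v, e_2> = -9/sqrt(990), <v, e_3> = 117/sqrt(9108).
Square and sum: Σ |<v, e_j>|^2 = 891/92.
Compute ||v||^2 = v·v = 23.
Deficit = 23 − 891/92 = 1225/92 ≥ 0, confirming Bessel's inequality. (The deficit equals ||v − Σ <v,e_j> e_j||^2, the squared distance from v to span{e_j}.)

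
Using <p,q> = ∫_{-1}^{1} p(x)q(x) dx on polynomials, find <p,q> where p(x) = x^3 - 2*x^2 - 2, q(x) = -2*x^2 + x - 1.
<p,q> = 10

Expand the product: p(x)·q(x) = -2*x^5 + 5*x^4 - 3*x^3 + 6*x^2 - 2*x + 2.
∫_{-1}^{1} of each monomial x^k gives [2/(k+1) if k even, 0 if k odd]. Integrating term-by-term (or equivalently evaluating the antiderivative F(x) = -x^6/3 + x^5 - 3*x^4/4 + 2*x^3 - x^2 + 2*x at the endpoints):
  F(1) − F(−1) = 35/12 − (-85/12) = 10.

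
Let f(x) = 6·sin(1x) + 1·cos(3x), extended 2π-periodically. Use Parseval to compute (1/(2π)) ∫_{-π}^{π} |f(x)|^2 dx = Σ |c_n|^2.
Σ |c_n|^2 = 37/2

Expand |f|^2 and use orthogonality of {sin(nx), cos(mx)} on [-π, π]:
  ∫_{-π}^{π} sin(nx)^2 dx = π, ∫ cos(mx)^2 dx = π, and cross terms integrate to 0.
So ∫_{-π}^{π} f(x)^2 dx = 6^2 · π + 1^2 · π = (36 + 1)π.
Divide by 2π: (36 + 1)/2 = 37/2.
By Parseval, this equals Σ |c_n|^2.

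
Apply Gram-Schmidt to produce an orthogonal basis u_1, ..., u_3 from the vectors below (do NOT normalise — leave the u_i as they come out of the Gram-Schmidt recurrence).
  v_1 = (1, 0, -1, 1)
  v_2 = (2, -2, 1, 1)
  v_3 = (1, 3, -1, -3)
Orthogonal basis:
  u_1 = (1, 0, -1, 1)
  u_2 = (4/3, -2, 5/3, 1/3)
  u_3 = (32/13, 17/13, 1/13, -31/13)

Apply the Gram-Schmidt recurrence
  u_1 = v_1
  u_i = v_i − Σ_{j<i} ((v_i · u_j) / (u_j · u_j)) · u_j.

Step by step this gives:
  u_1 = (1, 0, -1, 1)
  u_2 = (4/3, -2, 5/3, 1/3)
  u_3 = (32/13, 17/13, 1/13, -31/13)

Orthogonality check:
  u_2 · u_1 = 0 (should be 0)
  u_3 · u_1 = 0 (should be 0)
  u_3 · u_2 = 0 (should be 0)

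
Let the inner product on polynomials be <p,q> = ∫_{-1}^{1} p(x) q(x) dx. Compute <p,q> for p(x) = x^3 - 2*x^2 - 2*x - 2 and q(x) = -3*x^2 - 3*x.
<p,q> = 46/5

Expand the product: p(x)·q(x) = -3*x^5 + 3*x^4 + 12*x^3 + 12*x^2 + 6*x.
∫_{-1}^{1} of each monomial x^k gives [2/(k+1) if k even, 0 if k odd]. Integrating term-by-term (or equivalently evaluating the antiderivative F(x) = -x^6/2 + 3*x^5/5 + 3*x^4 + 4*x^3 + 3*x^2 at the endpoints):
  F(1) − F(−1) = 101/10 − (9/10) = 46/5.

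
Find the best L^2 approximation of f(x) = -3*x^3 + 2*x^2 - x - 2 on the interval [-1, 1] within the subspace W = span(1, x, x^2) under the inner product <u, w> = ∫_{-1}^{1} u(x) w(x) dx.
g(x) = 2*x^2 - 14*x/5 - 2

The best approximation g ∈ W is the orthogonal projection of f onto W. Writing g = a_0 + a_1 x + a_2 x^2, the coefficients solve the normal equations G · a = b where
  G_{ij} = <φ_i, φ_j> and b_i = <f, φ_i>, with φ_0 = 1, φ_1 = x, φ_2 = x^2.
G =
  [2, 0, 2/3]
  [0, 2/3, 0]
  [2/3, 0, 2/5],
b = (-8/3, -28/15, -8/15).
Solving gives a_0 = -2, a_1 = -14/5, a_2 = 2, so
  g(x) = 2*x^2 - 14*x/5 - 2.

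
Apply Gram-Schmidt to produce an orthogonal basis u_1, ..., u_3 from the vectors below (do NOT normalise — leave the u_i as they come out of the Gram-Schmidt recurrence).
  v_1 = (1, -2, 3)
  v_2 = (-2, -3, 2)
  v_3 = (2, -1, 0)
Orthogonal basis:
  u_1 = (1, -2, 3)
  u_2 = (-19/7, -11/7, -1/7)
  u_3 = (15/23, -24/23, -21/23)

Apply the Gram-Schmidt recurrence
  u_1 = v_1
  u_i = v_i − Σ_{j<i} ((v_i · u_j) / (u_j · u_j)) · u_j.

Step by step this gives:
  u_1 = (1, -2, 3)
  u_2 = (-19/7, -11/7, -1/7)
  u_3 = (15/23, -24/23, -21/23)

Orthogonality check:
  u_2 · u_1 = 0 (should be 0)
  u_3 · u_1 = 0 (should be 0)
  u_3 · u_2 = 0 (should be 0)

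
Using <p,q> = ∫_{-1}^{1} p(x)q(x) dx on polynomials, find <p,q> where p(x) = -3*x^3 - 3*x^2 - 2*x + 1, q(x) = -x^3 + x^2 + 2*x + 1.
<p,q> = -138/35

Expand the product: p(x)·q(x) = 3*x^6 - 7*x^4 - 12*x^3 - 6*x^2 + 1.
∫_{-1}^{1} of each monomial x^k gives [2/(k+1) if k even, 0 if k odd]. Integrating term-by-term (or equivalently evaluating the antiderivative F(x) = 3*x^7/7 - 7*x^5/5 - 3*x^4 - 2*x^3 + x at the endpoints):
  F(1) − F(−1) = -174/35 − (-36/35) = -138/35.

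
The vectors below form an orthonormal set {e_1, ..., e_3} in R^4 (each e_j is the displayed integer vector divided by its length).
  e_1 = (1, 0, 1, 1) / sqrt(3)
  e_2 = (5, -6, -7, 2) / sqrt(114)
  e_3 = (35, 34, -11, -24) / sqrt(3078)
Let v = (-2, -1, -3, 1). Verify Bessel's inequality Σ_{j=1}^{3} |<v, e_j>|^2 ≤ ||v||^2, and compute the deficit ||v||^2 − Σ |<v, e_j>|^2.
Σ |<v, e_j>|^2 = 926/81; ||v||^2 = 15; deficit = 289/81

Write each e_j = u_j / sqrt(<u_j, u_j>) where u_j is the displayed integer vector. Then <v, e_j> = <v, u_j> / sqrt(<u_j, u_j>), so |<v, e_j>|^2 = <v, u_j>^2 / <u_j, u_j>.
Coefficients: <v, e_1> = -4/sqrt(3), <v, e_2> = 19/sqrt(114), <v, e_3> = -95/sqrt(3078).
Square and sum: Σ |<v, e_j>|^2 = 926/81.
Compute ||v||^2 = v·v = 15.
Deficit = 15 − 926/81 = 289/81 ≥ 0, confirming Bessel's inequality. (The deficit equals ||v − Σ <v,e_j> e_j||^2, the squared distance from v to span{e_j}.)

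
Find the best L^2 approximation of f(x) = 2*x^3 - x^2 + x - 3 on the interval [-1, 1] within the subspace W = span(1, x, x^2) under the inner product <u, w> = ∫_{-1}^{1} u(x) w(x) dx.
g(x) = -x^2 + 11*x/5 - 3

The best approximation g ∈ W is the orthogonal projection of f onto W. Writing g = a_0 + a_1 x + a_2 x^2, the coefficients solve the normal equations G · a = b where
  G_{ij} = <φ_i, φ_j> and b_i = <f, φ_i>, with φ_0 = 1, φ_1 = x, φ_2 = x^2.
G =
  [2, 0, 2/3]
  [0, 2/3, 0]
  [2/3, 0, 2/5],
b = (-20/3, 22/15, -12/5).
Solving gives a_0 = -3, a_1 = 11/5, a_2 = -1, so
  g(x) = -x^2 + 11*x/5 - 3.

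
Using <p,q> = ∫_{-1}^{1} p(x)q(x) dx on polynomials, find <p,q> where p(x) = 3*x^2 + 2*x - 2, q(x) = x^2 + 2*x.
<p,q> = 38/15

Expand the product: p(x)·q(x) = 3*x^4 + 8*x^3 + 2*x^2 - 4*x.
∫_{-1}^{1} of each monomial x^k gives [2/(k+1) if k even, 0 if k odd]. Integrating term-by-term (or equivalently evaluating the antiderivative F(x) = 3*x^5/5 + 2*x^4 + 2*x^3/3 - 2*x^2 at the endpoints):
  F(1) − F(−1) = 19/15 − (-19/15) = 38/15.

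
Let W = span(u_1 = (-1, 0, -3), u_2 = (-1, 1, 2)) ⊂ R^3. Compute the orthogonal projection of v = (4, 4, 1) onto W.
proj_W(v) = (47/35, -3/7, 66/35)

Set up U = [u_1 | ... | u_2] ∈ R^(3×2). The projector onto W = col(U) is P = U (U^T U)^(-1) U^T.
Compute U^T U =
  [10, -5]
  [-5, 6],
and U^T v = (-7, 2).
Solve U^T U · c = U^T v for the coefficients: c = (-32/35, -3/7). The projection is proj_W(v) = U c.
Check: (v - proj_W(v)) · u_1 = 0  (should be 0).
Check: (v - proj_W(v)) · u_2 = 0  (should be 0).
Result: proj_W(v) = (47/35, -3/7, 66/35).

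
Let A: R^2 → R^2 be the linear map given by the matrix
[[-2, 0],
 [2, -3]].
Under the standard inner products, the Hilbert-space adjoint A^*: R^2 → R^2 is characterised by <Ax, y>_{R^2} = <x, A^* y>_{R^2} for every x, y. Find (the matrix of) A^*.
A^* = A^T =
[[-2, 2],
 [0, -3]]

For real matrices with standard dot products, the defining identity <Ax, y> = <x, A^* y> gives (Ax)^T y = x^T (A^*) y, i.e. x^T A^T y = x^T (A^*) y. Since this holds for all x, y, we must have A^* = A^T. Therefore
A^* =
[[-2, 2],
 [0, -3]].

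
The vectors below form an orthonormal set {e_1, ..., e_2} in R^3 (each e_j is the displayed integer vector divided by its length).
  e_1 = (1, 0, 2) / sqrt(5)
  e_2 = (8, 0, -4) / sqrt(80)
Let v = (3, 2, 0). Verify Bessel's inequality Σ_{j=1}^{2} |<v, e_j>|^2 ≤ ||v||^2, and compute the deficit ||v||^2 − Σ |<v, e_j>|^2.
Σ |<v, e_j>|^2 = 9; ||v||^2 = 13; deficit = 4

Write each e_j = u_j / sqrt(<u_j, u_j>) where u_j is the displayed integer vector. Then <v, e_j> = <v, u_j> / sqrt(<u_j, u_j>), so |<v, e_j>|^2 = <v, u_j>^2 / <u_j, u_j>.
Coefficients: <v, e_1> = 3/sqrt(5), <v, e_2> = 24/sqrt(80).
Square and sum: Σ |<v, e_j>|^2 = 9.
Compute ||v||^2 = v·v = 13.
Deficit = 13 − 9 = 4 ≥ 0, confirming Bessel's inequality. (The deficit equals ||v − Σ <v,e_j> e_j||^2, the squared distance from v to span{e_j}.)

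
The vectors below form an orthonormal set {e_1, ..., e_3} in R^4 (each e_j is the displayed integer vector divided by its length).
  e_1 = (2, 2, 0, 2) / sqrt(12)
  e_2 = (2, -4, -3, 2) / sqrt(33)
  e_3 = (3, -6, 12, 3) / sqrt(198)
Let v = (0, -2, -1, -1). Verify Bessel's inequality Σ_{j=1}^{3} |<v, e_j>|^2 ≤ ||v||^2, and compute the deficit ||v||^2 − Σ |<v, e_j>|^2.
Σ |<v, e_j>|^2 = 11/2; ||v||^2 = 6; deficit = 1/2

Write each e_j = u_j / sqrt(<u_j, u_j>) where u_j is the displayed integer vector. Then <v, e_j> = <v, u_j> / sqrt(<u_j, u_j>), so |<v, e_j>|^2 = <v, u_j>^2 / <u_j, u_j>.
Coefficients: <v, e_1> = -6/sqrt(12), <v, e_2> = 9/sqrt(33), <v, e_3> = -3/sqrt(198).
Square and sum: Σ |<v, e_j>|^2 = 11/2.
Compute ||v||^2 = v·v = 6.
Deficit = 6 − 11/2 = 1/2 ≥ 0, confirming Bessel's inequality. (The deficit equals ||v − Σ <v,e_j> e_j||^2, the squared distance from v to span{e_j}.)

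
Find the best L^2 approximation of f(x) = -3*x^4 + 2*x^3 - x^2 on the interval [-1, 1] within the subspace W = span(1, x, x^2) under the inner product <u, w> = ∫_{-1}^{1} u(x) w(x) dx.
g(x) = -25*x^2/7 + 6*x/5 + 9/35

The best approximation g ∈ W is the orthogonal projection of f onto W. Writing g = a_0 + a_1 x + a_2 x^2, the coefficients solve the normal equations G · a = b where
  G_{ij} = <φ_i, φ_j> and b_i = <f, φ_i>, with φ_0 = 1, φ_1 = x, φ_2 = x^2.
G =
  [2, 0, 2/3]
  [0, 2/3, 0]
  [2/3, 0, 2/5],
b = (-28/15, 4/5, -44/35).
Solving gives a_0 = 9/35, a_1 = 6/5, a_2 = -25/7, so
  g(x) = -25*x^2/7 + 6*x/5 + 9/35.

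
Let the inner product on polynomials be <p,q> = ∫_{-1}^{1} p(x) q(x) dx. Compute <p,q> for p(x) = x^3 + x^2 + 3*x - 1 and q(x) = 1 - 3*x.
<p,q> = -128/15

Expand the product: p(x)·q(x) = -3*x^4 - 2*x^3 - 8*x^2 + 6*x - 1.
∫_{-1}^{1} of each monomial x^k gives [2/(k+1) if k even, 0 if k odd]. Integrating term-by-term (or equivalently evaluating the antiderivative F(x) = -3*x^5/5 - x^4/2 - 8*x^3/3 + 3*x^2 - x at the endpoints):
  F(1) − F(−1) = -53/30 − (203/30) = -128/15.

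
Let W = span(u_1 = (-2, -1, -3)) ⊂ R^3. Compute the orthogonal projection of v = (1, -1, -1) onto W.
proj_W(v) = (-2/7, -1/7, -3/7)

Set up U = [u_1 | ... | u_1] ∈ R^(3×1). The projector onto W = col(U) is P = U (U^T U)^(-1) U^T.
Compute U^T U =
  [14],
and U^T v = (2).
Solve U^T U · c = U^T v for the coefficients: c = (1/7). The projection is proj_W(v) = U c.
Check: (v - proj_W(v)) · u_1 = 0  (should be 0).
Result: proj_W(v) = (-2/7, -1/7, -3/7).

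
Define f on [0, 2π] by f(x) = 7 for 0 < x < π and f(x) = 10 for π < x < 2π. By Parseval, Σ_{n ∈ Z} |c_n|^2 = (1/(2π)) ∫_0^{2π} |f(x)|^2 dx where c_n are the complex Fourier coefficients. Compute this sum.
Σ |c_n|^2 = 149/2

Parseval equates the L^2 energy of f (normalised by 1/(2π)) with the ℓ^2 sum of its Fourier coefficients: (1/(2π)) ∫_0^{2π} |f|^2 = Σ |c_n|^2.
Compute the left side: (1/(2π)) [∫_0^π 7^2 dx + ∫_π^{2π} 10^2 dx] = (1/(2π)) · (49π + 100π) = (49 + 100)/2 = 149/2.
So Σ_{n ∈ Z} |c_n|^2 = 149/2.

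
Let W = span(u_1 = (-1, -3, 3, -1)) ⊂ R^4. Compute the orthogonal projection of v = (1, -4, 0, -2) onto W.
proj_W(v) = (-13/20, -39/20, 39/20, -13/20)

Set up U = [u_1 | ... | u_1] ∈ R^(4×1). The projector onto W = col(U) is P = U (U^T U)^(-1) U^T.
Compute U^T U =
  [20],
and U^T v = (13).
Solve U^T U · c = U^T v for the coefficients: c = (13/20). The projection is proj_W(v) = U c.
Check: (v - proj_W(v)) · u_1 = 0  (should be 0).
Result: proj_W(v) = (-13/20, -39/20, 39/20, -13/20).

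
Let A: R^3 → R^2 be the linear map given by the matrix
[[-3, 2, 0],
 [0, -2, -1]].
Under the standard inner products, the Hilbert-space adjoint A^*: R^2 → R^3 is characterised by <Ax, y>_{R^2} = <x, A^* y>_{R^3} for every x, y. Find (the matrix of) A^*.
A^* = A^T =
[[-3, 0],
 [2, -2],
 [0, -1]]

For real matrices with standard dot products, the defining identity <Ax, y> = <x, A^* y> gives (Ax)^T y = x^T (A^*) y, i.e. x^T A^T y = x^T (A^*) y. Since this holds for all x, y, we must have A^* = A^T. Therefore
A^* =
[[-3, 0],
 [2, -2],
 [0, -1]].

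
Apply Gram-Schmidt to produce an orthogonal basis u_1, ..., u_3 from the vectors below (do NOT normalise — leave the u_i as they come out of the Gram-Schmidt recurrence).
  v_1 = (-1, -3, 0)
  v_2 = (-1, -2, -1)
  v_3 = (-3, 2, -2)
Orthogonal basis:
  u_1 = (-1, -3, 0)
  u_2 = (-3/10, 1/10, -1)
  u_3 = (-27/11, 9/11, 9/11)

Apply the Gram-Schmidt recurrence
  u_1 = v_1
  u_i = v_i − Σ_{j<i} ((v_i · u_j) / (u_j · u_j)) · u_j.

Step by step this gives:
  u_1 = (-1, -3, 0)
  u_2 = (-3/10, 1/10, -1)
  u_3 = (-27/11, 9/11, 9/11)

Orthogonality check:
  u_2 · u_1 = 0 (should be 0)
  u_3 · u_1 = 0 (should be 0)
  u_3 · u_2 = 0 (should be 0)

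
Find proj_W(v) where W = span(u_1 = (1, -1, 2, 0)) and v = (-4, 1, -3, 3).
proj_W(v) = (-11/6, 11/6, -11/3, 0)

Set up U = [u_1 | ... | u_1] ∈ R^(4×1). The projector onto W = col(U) is P = U (U^T U)^(-1) U^T.
Compute U^T U =
  [6],
and U^T v = (-11).
Solve U^T U · c = U^T v for the coefficients: c = (-11/6). The projection is proj_W(v) = U c.
Check: (v - proj_W(v)) · u_1 = 0  (should be 0).
Result: proj_W(v) = (-11/6, 11/6, -11/3, 0).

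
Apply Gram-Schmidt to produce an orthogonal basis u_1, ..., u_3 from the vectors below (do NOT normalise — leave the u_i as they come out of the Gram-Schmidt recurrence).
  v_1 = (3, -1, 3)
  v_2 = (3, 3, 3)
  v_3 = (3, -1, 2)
Orthogonal basis:
  u_1 = (3, -1, 3)
  u_2 = (12/19, 72/19, 12/19)
  u_3 = (1/2, 0, -1/2)

Apply the Gram-Schmidt recurrence
  u_1 = v_1
  u_i = v_i − Σ_{j<i} ((v_i · u_j) / (u_j · u_j)) · u_j.

Step by step this gives:
  u_1 = (3, -1, 3)
  u_2 = (12/19, 72/19, 12/19)
  u_3 = (1/2, 0, -1/2)

Orthogonality check:
  u_2 · u_1 = 0 (should be 0)
  u_3 · u_1 = 0 (should be 0)
  u_3 · u_2 = 0 (should be 0)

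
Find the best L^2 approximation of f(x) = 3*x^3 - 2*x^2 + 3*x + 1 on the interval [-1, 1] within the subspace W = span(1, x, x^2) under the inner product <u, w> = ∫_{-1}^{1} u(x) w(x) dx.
g(x) = -2*x^2 + 24*x/5 + 1

The best approximation g ∈ W is the orthogonal projection of f onto W. Writing g = a_0 + a_1 x + a_2 x^2, the coefficients solve the normal equations G · a = b where
  G_{ij} = <φ_i, φ_j> and b_i = <f, φ_i>, with φ_0 = 1, φ_1 = x, φ_2 = x^2.
G =
  [2, 0, 2/3]
  [0, 2/3, 0]
  [2/3, 0, 2/5],
b = (2/3, 16/5, -2/15).
Solving gives a_0 = 1, a_1 = 24/5, a_2 = -2, so
  g(x) = -2*x^2 + 24*x/5 + 1.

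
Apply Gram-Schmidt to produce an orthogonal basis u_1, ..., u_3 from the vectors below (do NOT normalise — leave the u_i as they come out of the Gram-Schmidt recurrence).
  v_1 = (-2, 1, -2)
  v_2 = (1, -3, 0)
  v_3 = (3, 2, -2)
Orthogonal basis:
  u_1 = (-2, 1, -2)
  u_2 = (-1/9, -22/9, -10/9)
  u_3 = (192/65, 64/65, -32/13)

Apply the Gram-Schmidt recurrence
  u_1 = v_1
  u_i = v_i − Σ_{j<i} ((v_i · u_j) / (u_j · u_j)) · u_j.

Step by step this gives:
  u_1 = (-2, 1, -2)
  u_2 = (-1/9, -22/9, -10/9)
  u_3 = (192/65, 64/65, -32/13)

Orthogonality check:
  u_2 · u_1 = 0 (should be 0)
  u_3 · u_1 = 0 (should be 0)
  u_3 · u_2 = 0 (should be 0)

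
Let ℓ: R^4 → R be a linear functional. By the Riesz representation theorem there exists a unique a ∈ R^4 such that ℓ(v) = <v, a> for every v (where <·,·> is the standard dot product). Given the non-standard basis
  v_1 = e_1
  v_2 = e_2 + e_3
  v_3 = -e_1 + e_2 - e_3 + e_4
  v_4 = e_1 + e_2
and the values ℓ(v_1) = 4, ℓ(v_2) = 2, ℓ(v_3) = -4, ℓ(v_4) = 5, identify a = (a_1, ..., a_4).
a = (4, 1, 1, 0)

Write a = (a_1, ..., a_4) in the standard basis. For each basis vector v_i, ℓ(v_i) = <v_i, a> is a linear equation in the a_j's. Collect the n equations into a matrix system V a = ℓ, where row i of V is v_i (expressed in the standard basis). Since V is invertible (lower-triangular with 1s on the diagonal, up to permutation), solve by back-substitution:
  V =
[[1, 0, 0, 0],
 [0, 1, 1, 0],
 [-1, 1, -1, 1],
 [1, 1, 0, 0]]
  V a = (4, 2, -4, 5)
Solving gives a = (4, 1, 1, 0).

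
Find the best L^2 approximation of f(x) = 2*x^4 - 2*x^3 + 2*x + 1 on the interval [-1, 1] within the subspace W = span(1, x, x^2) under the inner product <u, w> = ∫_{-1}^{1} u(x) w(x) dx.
g(x) = 12*x^2/7 + 4*x/5 + 29/35

The best approximation g ∈ W is the orthogonal projection of f onto W. Writing g = a_0 + a_1 x + a_2 x^2, the coefficients solve the normal equations G · a = b where
  G_{ij} = <φ_i, φ_j> and b_i = <f, φ_i>, with φ_0 = 1, φ_1 = x, φ_2 = x^2.
G =
  [2, 0, 2/3]
  [0, 2/3, 0]
  [2/3, 0, 2/5],
b = (14/5, 8/15, 26/21).
Solving gives a_0 = 29/35, a_1 = 4/5, a_2 = 12/7, so
  g(x) = 12*x^2/7 + 4*x/5 + 29/35.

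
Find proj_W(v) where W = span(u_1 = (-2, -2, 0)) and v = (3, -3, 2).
proj_W(v) = (0, 0, 0)

Set up U = [u_1 | ... | u_1] ∈ R^(3×1). The projector onto W = col(U) is P = U (U^T U)^(-1) U^T.
Compute U^T U =
  [8],
and U^T v = (0).
Solve U^T U · c = U^T v for the coefficients: c = (0). The projection is proj_W(v) = U c.
Check: (v - proj_W(v)) · u_1 = 0  (should be 0).
Result: proj_W(v) = (0, 0, 0).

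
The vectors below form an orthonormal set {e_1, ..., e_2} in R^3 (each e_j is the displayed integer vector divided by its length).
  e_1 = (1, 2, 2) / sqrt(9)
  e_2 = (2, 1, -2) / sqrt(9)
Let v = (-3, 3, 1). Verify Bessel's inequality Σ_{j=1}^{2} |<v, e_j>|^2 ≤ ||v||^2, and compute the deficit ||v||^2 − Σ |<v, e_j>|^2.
Σ |<v, e_j>|^2 = 50/9; ||v||^2 = 19; deficit = 121/9

Write each e_j = u_j / sqrt(<u_j, u_j>) where u_j is the displayed integer vector. Then <v, e_j> = <v, u_j> / sqrt(<u_j, u_j>), so |<v, e_j>|^2 = <v, u_j>^2 / <u_j, u_j>.
Coefficients: <v, e_1> = 5/sqrt(9), <v, e_2> = -5/sqrt(9).
Square and sum: Σ |<v, e_j>|^2 = 50/9.
Compute ||v||^2 = v·v = 19.
Deficit = 19 − 50/9 = 121/9 ≥ 0, confirming Bessel's inequality. (The deficit equals ||v − Σ <v,e_j> e_j||^2, the squared distance from v to span{e_j}.)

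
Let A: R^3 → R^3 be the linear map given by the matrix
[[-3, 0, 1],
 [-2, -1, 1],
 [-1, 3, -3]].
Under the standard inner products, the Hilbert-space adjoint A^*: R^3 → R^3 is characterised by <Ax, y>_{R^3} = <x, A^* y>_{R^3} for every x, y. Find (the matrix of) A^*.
A^* = A^T =
[[-3, -2, -1],
 [0, -1, 3],
 [1, 1, -3]]

For real matrices with standard dot products, the defining identity <Ax, y> = <x, A^* y> gives (Ax)^T y = x^T (A^*) y, i.e. x^T A^T y = x^T (A^*) y. Since this holds for all x, y, we must have A^* = A^T. Therefore
A^* =
[[-3, -2, -1],
 [0, -1, 3],
 [1, 1, -3]].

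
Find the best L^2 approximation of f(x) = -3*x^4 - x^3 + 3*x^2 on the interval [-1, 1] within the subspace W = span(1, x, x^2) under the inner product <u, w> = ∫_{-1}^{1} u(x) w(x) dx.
g(x) = 3*x^2/7 - 3*x/5 + 9/35

The best approximation g ∈ W is the orthogonal projection of f onto W. Writing g = a_0 + a_1 x + a_2 x^2, the coefficients solve the normal equations G · a = b where
  G_{ij} = <φ_i, φ_j> and b_i = <f, φ_i>, with φ_0 = 1, φ_1 = x, φ_2 = x^2.
G =
  [2, 0, 2/3]
  [0, 2/3, 0]
  [2/3, 0, 2/5],
b = (4/5, -2/5, 12/35).
Solving gives a_0 = 9/35, a_1 = -3/5, a_2 = 3/7, so
  g(x) = 3*x^2/7 - 3*x/5 + 9/35.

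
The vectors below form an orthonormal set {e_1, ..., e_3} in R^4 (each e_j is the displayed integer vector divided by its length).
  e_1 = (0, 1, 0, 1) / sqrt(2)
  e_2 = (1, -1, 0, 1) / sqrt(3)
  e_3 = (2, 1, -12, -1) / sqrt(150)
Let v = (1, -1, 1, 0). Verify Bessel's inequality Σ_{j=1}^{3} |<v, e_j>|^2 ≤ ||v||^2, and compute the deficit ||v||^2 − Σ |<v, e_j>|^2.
Σ |<v, e_j>|^2 = 66/25; ||v||^2 = 3; deficit = 9/25

Write each e_j = u_j / sqrt(<u_j, u_j>) where u_j is the displayed integer vector. Then <v, e_j> = <v, u_j> / sqrt(<u_j, u_j>), so |<v, e_j>|^2 = <v, u_j>^2 / <u_j, u_j>.
Coefficients: <v, e_1> = -1/sqrt(2), <v, e_2> = 2/sqrt(3), <v, e_3> = -11/sqrt(150).
Square and sum: Σ |<v, e_j>|^2 = 66/25.
Compute ||v||^2 = v·v = 3.
Deficit = 3 − 66/25 = 9/25 ≥ 0, confirming Bessel's inequality. (The deficit equals ||v − Σ <v,e_j> e_j||^2, the squared distance from v to span{e_j}.)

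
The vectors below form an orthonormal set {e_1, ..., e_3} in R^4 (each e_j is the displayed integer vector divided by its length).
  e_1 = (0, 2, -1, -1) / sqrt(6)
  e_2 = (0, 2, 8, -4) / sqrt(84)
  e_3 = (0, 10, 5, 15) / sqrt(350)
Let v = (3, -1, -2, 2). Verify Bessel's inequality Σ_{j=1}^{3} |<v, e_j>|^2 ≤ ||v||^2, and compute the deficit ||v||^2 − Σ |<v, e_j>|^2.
Σ |<v, e_j>|^2 = 9; ||v||^2 = 18; deficit = 9

Write each e_j = u_j / sqrt(<u_j, u_j>) where u_j is the displayed integer vector. Then <v, e_j> = <v, u_j> / sqrt(<u_j, u_j>), so |<v, e_j>|^2 = <v, u_j>^2 / <u_j, u_j>.
Coefficients: <v, e_1> = -2/sqrt(6), <v, e_2> = -26/sqrt(84), <v, e_3> = 10/sqrt(350).
Square and sum: Σ |<v, e_j>|^2 = 9.
Compute ||v||^2 = v·v = 18.
Deficit = 18 − 9 = 9 ≥ 0, confirming Bessel's inequality. (The deficit equals ||v − Σ <v,e_j> e_j||^2, the squared distance from v to span{e_j}.)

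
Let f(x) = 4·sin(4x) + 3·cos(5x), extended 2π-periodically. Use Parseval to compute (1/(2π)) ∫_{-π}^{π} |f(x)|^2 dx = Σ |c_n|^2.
Σ |c_n|^2 = 25/2

Expand |f|^2 and use orthogonality of {sin(nx), cos(mx)} on [-π, π]:
  ∫_{-π}^{π} sin(nx)^2 dx = π, ∫ cos(mx)^2 dx = π, and cross terms integrate to 0.
So ∫_{-π}^{π} f(x)^2 dx = 4^2 · π + 3^2 · π = (16 + 9)π.
Divide by 2π: (16 + 9)/2 = 25/2.
By Parseval, this equals Σ |c_n|^2.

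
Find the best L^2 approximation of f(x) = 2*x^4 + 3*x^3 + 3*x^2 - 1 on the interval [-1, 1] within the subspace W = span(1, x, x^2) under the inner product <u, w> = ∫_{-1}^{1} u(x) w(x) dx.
g(x) = 33*x^2/7 + 9*x/5 - 41/35

The best approximation g ∈ W is the orthogonal projection of f onto W. Writing g = a_0 + a_1 x + a_2 x^2, the coefficients solve the normal equations G · a = b where
  G_{ij} = <φ_i, φ_j> and b_i = <f, φ_i>, with φ_0 = 1, φ_1 = x, φ_2 = x^2.
G =
  [2, 0, 2/3]
  [0, 2/3, 0]
  [2/3, 0, 2/5],
b = (4/5, 6/5, 116/105).
Solving gives a_0 = -41/35, a_1 = 9/5, a_2 = 33/7, so
  g(x) = 33*x^2/7 + 9*x/5 - 41/35.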